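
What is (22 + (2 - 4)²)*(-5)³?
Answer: -3250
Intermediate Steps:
(22 + (2 - 4)²)*(-5)³ = (22 + (-2)²)*(-125) = (22 + 4)*(-125) = 26*(-125) = -3250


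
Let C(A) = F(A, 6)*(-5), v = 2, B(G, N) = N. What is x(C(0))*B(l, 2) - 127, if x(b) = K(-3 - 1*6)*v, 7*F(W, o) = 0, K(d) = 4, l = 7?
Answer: -111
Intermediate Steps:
F(W, o) = 0 (F(W, o) = (1/7)*0 = 0)
C(A) = 0 (C(A) = 0*(-5) = 0)
x(b) = 8 (x(b) = 4*2 = 8)
x(C(0))*B(l, 2) - 127 = 8*2 - 127 = 16 - 127 = -111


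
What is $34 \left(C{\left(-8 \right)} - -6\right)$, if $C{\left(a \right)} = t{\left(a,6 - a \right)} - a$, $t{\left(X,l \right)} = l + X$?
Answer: $680$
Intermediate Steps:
$t{\left(X,l \right)} = X + l$
$C{\left(a \right)} = 6 - a$ ($C{\left(a \right)} = \left(a - \left(-6 + a\right)\right) - a = 6 - a$)
$34 \left(C{\left(-8 \right)} - -6\right) = 34 \left(\left(6 - -8\right) - -6\right) = 34 \left(\left(6 + 8\right) + 6\right) = 34 \left(14 + 6\right) = 34 \cdot 20 = 680$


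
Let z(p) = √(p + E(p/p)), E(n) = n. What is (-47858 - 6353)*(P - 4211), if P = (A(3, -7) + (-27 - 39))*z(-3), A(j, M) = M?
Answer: 228282521 + 3957403*I*√2 ≈ 2.2828e+8 + 5.5966e+6*I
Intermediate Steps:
z(p) = √(1 + p) (z(p) = √(p + p/p) = √(p + 1) = √(1 + p))
P = -73*I*√2 (P = (-7 + (-27 - 39))*√(1 - 3) = (-7 - 66)*√(-2) = -73*I*√2 ≈ -103.24*I)
(-47858 - 6353)*(P - 4211) = (-47858 - 6353)*(-73*I*√2 - 4211) = -54211*(-4211 - 73*I*√2) = 228282521 + 3957403*I*√2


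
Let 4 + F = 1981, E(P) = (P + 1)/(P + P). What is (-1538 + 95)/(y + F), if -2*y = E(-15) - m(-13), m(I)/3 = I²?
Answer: -21645/33454 ≈ -0.64701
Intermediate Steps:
E(P) = (1 + P)/(2*P) (E(P) = (1 + P)/((2*P)) = (1 + P)*(1/(2*P)) = (1 + P)/(2*P))
m(I) = 3*I²
F = 1977 (F = -4 + 1981 = 1977)
y = 3799/15 (y = -((½)*(1 - 15)/(-15) - 3*(-13)²)/2 = -((½)*(-1/15)*(-14) - 3*169)/2 = -(7/15 - 1*507)/2 = -(7/15 - 507)/2 = -½*(-7598/15) = 3799/15 ≈ 253.27)
(-1538 + 95)/(y + F) = (-1538 + 95)/(3799/15 + 1977) = -1443/33454/15 = -1443*15/33454 = -21645/33454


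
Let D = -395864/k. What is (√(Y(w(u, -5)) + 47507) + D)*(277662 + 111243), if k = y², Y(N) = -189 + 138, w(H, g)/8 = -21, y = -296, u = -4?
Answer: -19244186115/10952 + 1555620*√2966 ≈ 8.2963e+7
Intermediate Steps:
w(H, g) = -168 (w(H, g) = 8*(-21) = -168)
Y(N) = -51
k = 87616 (k = (-296)² = 87616)
D = -49483/10952 (D = -395864/87616 = -395864*1/87616 = -49483/10952 ≈ -4.5182)
(√(Y(w(u, -5)) + 47507) + D)*(277662 + 111243) = (√(-51 + 47507) - 49483/10952)*(277662 + 111243) = (√47456 - 49483/10952)*388905 = (4*√2966 - 49483/10952)*388905 = (-49483/10952 + 4*√2966)*388905 = -19244186115/10952 + 1555620*√2966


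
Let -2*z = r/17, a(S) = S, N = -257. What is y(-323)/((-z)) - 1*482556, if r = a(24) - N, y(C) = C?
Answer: -135609218/281 ≈ -4.8260e+5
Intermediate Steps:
r = 281 (r = 24 - 1*(-257) = 24 + 257 = 281)
z = -281/34 (z = -281/(2*17) = -281/34 ≈ -8.2647)
y(-323)/((-z)) - 1*482556 = -323/((-1*(-281/34))) - 1*482556 = -323/281/34 - 482556 = -323*34/281 - 482556 = -10982/281 - 482556 = -135609218/281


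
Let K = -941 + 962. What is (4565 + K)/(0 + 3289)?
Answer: 4586/3289 ≈ 1.3943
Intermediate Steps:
K = 21
(4565 + K)/(0 + 3289) = (4565 + 21)/(0 + 3289) = 4586/3289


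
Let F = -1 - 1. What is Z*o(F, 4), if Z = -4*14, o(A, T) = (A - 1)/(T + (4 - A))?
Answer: 84/5 ≈ 16.800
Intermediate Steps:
F = -2
o(A, T) = (-1 + A)/(4 + T - A)
Z = -56
Z*o(F, 4) = -56*(-1 - 2)/(4 + 4 - 1*(-2)) = -56*(-3)/(4 + 4 + 2) = -56*(-3)/10 = -28*(-3)/5 = -56*(-3/10) = 84/5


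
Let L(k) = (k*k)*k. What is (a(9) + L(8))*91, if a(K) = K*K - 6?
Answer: 53417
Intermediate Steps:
a(K) = -6 + K² (a(K) = K² - 6 = -6 + K²)
L(k) = k³ (L(k) = k²*k = k³)
(a(9) + L(8))*91 = ((-6 + 9²) + 8³)*91 = ((-6 + 81) + 512)*91 = (75 + 512)*91 = 587*91 = 53417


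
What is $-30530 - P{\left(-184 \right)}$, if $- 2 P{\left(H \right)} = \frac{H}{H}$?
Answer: $- \frac{61059}{2} \approx -30530.0$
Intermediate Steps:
$P{\left(H \right)} = - \frac{1}{2}$ ($P{\left(H \right)} = - \frac{H \frac{1}{H}}{2} = \left(- \frac{1}{2}\right) 1 = - \frac{1}{2}$)
$-30530 - P{\left(-184 \right)} = -30530 - - \frac{1}{2} = -30530 + \frac{1}{2} = - \frac{61059}{2}$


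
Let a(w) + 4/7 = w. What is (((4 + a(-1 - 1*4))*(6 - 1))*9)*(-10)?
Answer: 4950/7 ≈ 707.14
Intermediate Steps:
a(w) = -4/7 + w
(((4 + a(-1 - 1*4))*(6 - 1))*9)*(-10) = (((4 + (-4/7 + (-1 - 1*4)))*(6 - 1))*9)*(-10) = (((4 + (-4/7 + (-1 - 4)))*5)*9)*(-10) = (((4 + (-4/7 - 5))*5)*9)*(-10) = (((4 - 39/7)*5)*9)*(-10) = (-11/7*5*9)*(-10) = -55/7*9*(-10) = -495/7*(-10) = 4950/7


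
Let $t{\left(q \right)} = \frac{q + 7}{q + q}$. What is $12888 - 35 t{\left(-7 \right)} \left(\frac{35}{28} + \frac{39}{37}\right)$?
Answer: $12888$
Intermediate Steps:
$t{\left(q \right)} = \frac{7 + q}{2 q}$
$12888 - 35 t{\left(-7 \right)} \left(\frac{35}{28} + \frac{39}{37}\right) = 12888 - 35 \frac{7 - 7}{2 \left(-7\right)} \left(\frac{35}{28} + \frac{39}{37}\right) = 12888 - 35 \cdot \frac{1}{2} \left(- \frac{1}{7}\right) 0 \left(35 \cdot \frac{1}{28} + 39 \cdot \frac{1}{37}\right) = 12888 - 35 \cdot 0 \left(\frac{5}{4} + \frac{39}{37}\right) = 12888 - 0 \cdot \frac{341}{148} = 12888 - 0 = 12888 + 0 = 12888$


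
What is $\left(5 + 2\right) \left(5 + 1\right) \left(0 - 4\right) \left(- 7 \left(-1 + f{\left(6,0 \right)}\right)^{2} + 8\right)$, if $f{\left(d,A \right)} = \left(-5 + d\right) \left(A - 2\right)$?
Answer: $9240$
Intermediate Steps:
$f{\left(d,A \right)} = \left(-5 + d\right) \left(-2 + A\right)$
$\left(5 + 2\right) \left(5 + 1\right) \left(0 - 4\right) \left(- 7 \left(-1 + f{\left(6,0 \right)}\right)^{2} + 8\right) = \left(5 + 2\right) \left(5 + 1\right) \left(0 - 4\right) \left(- 7 \left(-1 + \left(10 - 0 - 12 + 0 \cdot 6\right)\right)^{2} + 8\right) = 7 \cdot 6 \left(-4\right) \left(- 7 \left(-1 + \left(10 + 0 - 12 + 0\right)\right)^{2} + 8\right) = 7 \left(-24\right) \left(- 7 \left(-1 - 2\right)^{2} + 8\right) = - 168 \left(- 7 \left(-3\right)^{2} + 8\right) = - 168 \left(\left(-7\right) 9 + 8\right) = - 168 \left(-63 + 8\right) = \left(-168\right) \left(-55\right) = 9240$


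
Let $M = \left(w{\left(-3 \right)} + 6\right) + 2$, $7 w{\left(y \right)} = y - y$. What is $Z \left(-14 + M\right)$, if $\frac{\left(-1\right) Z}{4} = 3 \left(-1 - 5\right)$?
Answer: $-432$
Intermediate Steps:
$w{\left(y \right)} = 0$ ($w{\left(y \right)} = \frac{y - y}{7} = \frac{1}{7} \cdot 0 = 0$)
$M = 8$ ($M = \left(0 + 6\right) + 2 = 6 + 2 = 8$)
$Z = 72$ ($Z = - 4 \cdot 3 \left(-1 - 5\right) = - 4 \cdot 3 \left(-6\right) = \left(-4\right) \left(-18\right) = 72$)
$Z \left(-14 + M\right) = 72 \left(-14 + 8\right) = 72 \left(-6\right) = -432$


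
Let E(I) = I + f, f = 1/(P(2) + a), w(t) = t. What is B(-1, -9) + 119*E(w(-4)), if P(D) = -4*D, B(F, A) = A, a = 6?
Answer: -1089/2 ≈ -544.50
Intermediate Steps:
f = -½ (f = 1/(-4*2 + 6) = 1/(-8 + 6) = 1/(-2) = -½ ≈ -0.50000)
E(I) = -½ + I (E(I) = I - ½ = -½ + I)
B(-1, -9) + 119*E(w(-4)) = -9 + 119*(-½ - 4) = -9 + 119*(-9/2) = -9 - 1071/2 = -1089/2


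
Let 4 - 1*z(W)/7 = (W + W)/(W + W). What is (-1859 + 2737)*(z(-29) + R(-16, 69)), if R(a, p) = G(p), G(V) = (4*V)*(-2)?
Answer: -466218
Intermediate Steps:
G(V) = -8*V
R(a, p) = -8*p
z(W) = 21 (z(W) = 28 - 7*(W + W)/(W + W) = 28 - 7*2*W/(2*W) = 28 - 7*2*W*1/(2*W) = 28 - 7*1 = 28 - 7 = 21)
(-1859 + 2737)*(z(-29) + R(-16, 69)) = (-1859 + 2737)*(21 - 8*69) = 878*(21 - 552) = 878*(-531) = -466218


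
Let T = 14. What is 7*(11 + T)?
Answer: 175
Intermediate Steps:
7*(11 + T) = 7*(11 + 14) = 7*25 = 175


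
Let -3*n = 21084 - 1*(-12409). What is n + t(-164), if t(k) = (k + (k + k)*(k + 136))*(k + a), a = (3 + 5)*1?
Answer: -4254853/3 ≈ -1.4183e+6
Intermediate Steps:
a = 8 (a = 8*1 = 8)
n = -33493/3 (n = -(21084 - 1*(-12409))/3 = -(21084 + 12409)/3 = -⅓*33493 = -33493/3 ≈ -11164.)
t(k) = (8 + k)*(k + 2*k*(136 + k)) (t(k) = (k + (k + k)*(k + 136))*(k + 8) = (k + (2*k)*(136 + k))*(8 + k) = (k + 2*k*(136 + k))*(8 + k) = (8 + k)*(k + 2*k*(136 + k)))
n + t(-164) = -33493/3 - 164*(2184 + 2*(-164)² + 289*(-164)) = -33493/3 - 164*(2184 + 2*26896 - 47396) = -33493/3 - 164*(2184 + 53792 - 47396) = -33493/3 - 164*8580 = -33493/3 - 1407120 = -4254853/3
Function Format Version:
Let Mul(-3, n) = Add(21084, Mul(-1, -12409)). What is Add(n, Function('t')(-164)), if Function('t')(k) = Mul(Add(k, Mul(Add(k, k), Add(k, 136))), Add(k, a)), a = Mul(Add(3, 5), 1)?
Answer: Rational(-4254853, 3) ≈ -1.4183e+6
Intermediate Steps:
a = 8 (a = Mul(8, 1) = 8)
n = Rational(-33493, 3) (n = Mul(Rational(-1, 3), Add(21084, Mul(-1, -12409))) = Mul(Rational(-1, 3), Add(21084, 12409)) = Mul(Rational(-1, 3), 33493) = Rational(-33493, 3) ≈ -11164.)
Function('t')(k) = Mul(Add(8, k), Add(k, Mul(2, k, Add(136, k)))) (Function('t')(k) = Mul(Add(k, Mul(Add(k, k), Add(k, 136))), Add(k, 8)) = Mul(Add(k, Mul(Mul(2, k), Add(136, k))), Add(8, k)) = Mul(Add(k, Mul(2, k, Add(136, k))), Add(8, k)) = Mul(Add(8, k), Add(k, Mul(2, k, Add(136, k)))))
Add(n, Function('t')(-164)) = Add(Rational(-33493, 3), Mul(-164, Add(2184, Mul(2, Pow(-164, 2)), Mul(289, -164)))) = Add(Rational(-33493, 3), Mul(-164, Add(2184, Mul(2, 26896), -47396))) = Add(Rational(-33493, 3), Mul(-164, Add(2184, 53792, -47396))) = Add(Rational(-33493, 3), Mul(-164, 8580)) = Add(Rational(-33493, 3), -1407120) = Rational(-4254853, 3)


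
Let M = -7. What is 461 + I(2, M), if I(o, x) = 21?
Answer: 482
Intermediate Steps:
461 + I(2, M) = 461 + 21 = 482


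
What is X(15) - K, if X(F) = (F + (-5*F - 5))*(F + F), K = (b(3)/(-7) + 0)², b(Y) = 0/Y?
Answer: -1950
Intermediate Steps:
b(Y) = 0
K = 0 (K = (0/(-7) + 0)² = (0*(-⅐) + 0)² = (0 + 0)² = 0² = 0)
X(F) = 2*F*(-5 - 4*F) (X(F) = (F + (-5 - 5*F))*(2*F) = (-5 - 4*F)*(2*F) = 2*F*(-5 - 4*F))
X(15) - K = -2*15*(5 + 4*15) - 1*0 = -2*15*(5 + 60) + 0 = -2*15*65 + 0 = -1950 + 0 = -1950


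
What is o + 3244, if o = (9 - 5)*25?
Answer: 3344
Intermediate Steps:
o = 100 (o = 4*25 = 100)
o + 3244 = 100 + 3244 = 3344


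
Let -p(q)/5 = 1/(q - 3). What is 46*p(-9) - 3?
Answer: 97/6 ≈ 16.167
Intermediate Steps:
p(q) = -5/(-3 + q) (p(q) = -5/(q - 3) = -5/(-3 + q))
46*p(-9) - 3 = 46*(-5/(-3 - 9)) - 3 = 46*(-5/(-12)) - 3 = 46*(-5*(-1/12)) - 3 = 46*(5/12) - 3 = 115/6 - 3 = 97/6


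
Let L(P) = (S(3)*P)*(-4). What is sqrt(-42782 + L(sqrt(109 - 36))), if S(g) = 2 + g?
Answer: sqrt(-42782 - 20*sqrt(73)) ≈ 207.25*I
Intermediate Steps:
L(P) = -20*P (L(P) = ((2 + 3)*P)*(-4) = (5*P)*(-4) = -20*P)
sqrt(-42782 + L(sqrt(109 - 36))) = sqrt(-42782 - 20*sqrt(109 - 36)) = sqrt(-42782 - 20*sqrt(73))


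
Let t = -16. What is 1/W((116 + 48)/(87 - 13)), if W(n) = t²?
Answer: 1/256 ≈ 0.0039063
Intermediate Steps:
W(n) = 256 (W(n) = (-16)² = 256)
1/W((116 + 48)/(87 - 13)) = 1/256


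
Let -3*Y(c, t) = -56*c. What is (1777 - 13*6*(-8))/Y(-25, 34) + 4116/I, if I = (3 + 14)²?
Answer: 525819/57800 ≈ 9.0972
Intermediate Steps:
Y(c, t) = 56*c/3 (Y(c, t) = -(-56)*c/3 = 56*c/3)
I = 289 (I = 17² = 289)
(1777 - 13*6*(-8))/Y(-25, 34) + 4116/I = (1777 - 13*6*(-8))/(((56/3)*(-25))) + 4116/289 = (1777 - 78*(-8))/(-1400/3) + 4116*(1/289) = (1777 - 1*(-624))*(-3/1400) + 4116/289 = (1777 + 624)*(-3/1400) + 4116/289 = 2401*(-3/1400) + 4116/289 = -1029/200 + 4116/289 = 525819/57800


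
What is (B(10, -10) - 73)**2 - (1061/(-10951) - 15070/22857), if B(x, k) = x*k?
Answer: 7491627695350/250307007 ≈ 29930.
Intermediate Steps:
B(x, k) = k*x
(B(10, -10) - 73)**2 - (1061/(-10951) - 15070/22857) = (-10*10 - 73)**2 - (1061/(-10951) - 15070/22857) = (-100 - 73)**2 - (1061*(-1/10951) - 15070*1/22857) = (-173)**2 - (-1061/10951 - 15070/22857) = 29929 - 1*(-189282847/250307007) = 29929 + 189282847/250307007 = 7491627695350/250307007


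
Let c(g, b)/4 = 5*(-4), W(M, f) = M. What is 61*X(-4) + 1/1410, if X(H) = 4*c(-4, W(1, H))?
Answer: -27523199/1410 ≈ -19520.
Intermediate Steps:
c(g, b) = -80 (c(g, b) = 4*(5*(-4)) = 4*(-20) = -80)
X(H) = -320 (X(H) = 4*(-80) = -320)
61*X(-4) + 1/1410 = 61*(-320) + 1/1410 = -19520 + 1/1410 = -27523199/1410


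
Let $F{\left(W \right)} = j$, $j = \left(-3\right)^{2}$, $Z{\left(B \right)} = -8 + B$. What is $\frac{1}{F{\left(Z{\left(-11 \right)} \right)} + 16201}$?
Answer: $\frac{1}{16210} \approx 6.169 \cdot 10^{-5}$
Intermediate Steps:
$j = 9$
$F{\left(W \right)} = 9$
$\frac{1}{F{\left(Z{\left(-11 \right)} \right)} + 16201} = \frac{1}{9 + 16201} = \frac{1}{16210}$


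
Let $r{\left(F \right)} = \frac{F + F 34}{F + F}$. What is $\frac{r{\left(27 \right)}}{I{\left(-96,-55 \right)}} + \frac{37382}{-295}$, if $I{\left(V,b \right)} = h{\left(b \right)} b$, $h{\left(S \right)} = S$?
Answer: $- \frac{9046031}{71390} \approx -126.71$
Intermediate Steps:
$I{\left(V,b \right)} = b^{2}$ ($I{\left(V,b \right)} = b b = b^{2}$)
$r{\left(F \right)} = \frac{35}{2}$ ($r{\left(F \right)} = \frac{F + 34 F}{2 F} = 35 F \frac{1}{2 F} = \frac{35}{2}$)
$\frac{r{\left(27 \right)}}{I{\left(-96,-55 \right)}} + \frac{37382}{-295} = \frac{35}{2 \left(-55\right)^{2}} + \frac{37382}{-295} = \frac{35}{2 \cdot 3025} + 37382 \left(- \frac{1}{295}\right) = \frac{35}{2} \cdot \frac{1}{3025} - \frac{37382}{295} = \frac{7}{1210} - \frac{37382}{295} = - \frac{9046031}{71390}$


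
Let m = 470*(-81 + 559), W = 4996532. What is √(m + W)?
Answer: 2*√1305298 ≈ 2285.0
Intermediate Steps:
m = 224660 (m = 470*478 = 224660)
√(m + W) = √(224660 + 4996532) = √5221192 = 2*√1305298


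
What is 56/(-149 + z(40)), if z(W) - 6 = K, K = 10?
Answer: -8/19 ≈ -0.42105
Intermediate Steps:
z(W) = 16 (z(W) = 6 + 10 = 16)
56/(-149 + z(40)) = 56/(-149 + 16) = 56/(-133) = -1/133*56 = -8/19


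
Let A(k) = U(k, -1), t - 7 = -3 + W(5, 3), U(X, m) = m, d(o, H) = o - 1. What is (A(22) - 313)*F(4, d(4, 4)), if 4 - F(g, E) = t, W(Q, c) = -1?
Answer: -314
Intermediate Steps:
d(o, H) = -1 + o
t = 3 (t = 7 + (-3 - 1) = 7 - 4 = 3)
A(k) = -1
F(g, E) = 1 (F(g, E) = 4 - 1*3 = 4 - 3 = 1)
(A(22) - 313)*F(4, d(4, 4)) = (-1 - 313)*1 = -314*1 = -314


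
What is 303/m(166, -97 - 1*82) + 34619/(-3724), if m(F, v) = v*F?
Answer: -514898669/55327468 ≈ -9.3064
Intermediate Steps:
m(F, v) = F*v
303/m(166, -97 - 1*82) + 34619/(-3724) = 303/((166*(-97 - 1*82))) + 34619/(-3724) = 303/((166*(-97 - 82))) + 34619*(-1/3724) = 303/((166*(-179))) - 34619/3724 = 303/(-29714) - 34619/3724 = 303*(-1/29714) - 34619/3724 = -303/29714 - 34619/3724 = -514898669/55327468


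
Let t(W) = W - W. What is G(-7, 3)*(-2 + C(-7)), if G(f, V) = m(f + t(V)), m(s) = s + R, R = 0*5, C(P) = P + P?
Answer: 112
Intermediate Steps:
C(P) = 2*P
t(W) = 0
R = 0
m(s) = s (m(s) = s + 0 = s)
G(f, V) = f (G(f, V) = f + 0 = f)
G(-7, 3)*(-2 + C(-7)) = -7*(-2 + 2*(-7)) = -7*(-2 - 14) = -7*(-16) = 112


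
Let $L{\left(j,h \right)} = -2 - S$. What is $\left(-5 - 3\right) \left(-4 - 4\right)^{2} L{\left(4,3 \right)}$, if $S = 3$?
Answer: $2560$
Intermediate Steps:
$L{\left(j,h \right)} = -5$ ($L{\left(j,h \right)} = -2 - 3 = -5$)
$\left(-5 - 3\right) \left(-4 - 4\right)^{2} L{\left(4,3 \right)} = \left(-5 - 3\right) \left(-4 - 4\right)^{2} \left(-5\right) = \left(-5 - 3\right) \left(-8\right)^{2} \left(-5\right) = \left(-8\right) 64 \left(-5\right) = \left(-512\right) \left(-5\right) = 2560$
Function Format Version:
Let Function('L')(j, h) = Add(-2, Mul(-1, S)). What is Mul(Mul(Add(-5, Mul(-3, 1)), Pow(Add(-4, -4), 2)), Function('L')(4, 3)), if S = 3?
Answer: 2560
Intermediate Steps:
Function('L')(j, h) = -5 (Function('L')(j, h) = Add(-2, Mul(-1, 3)) = Add(-2, -3) = -5)
Mul(Mul(Add(-5, Mul(-3, 1)), Pow(Add(-4, -4), 2)), Function('L')(4, 3)) = Mul(Mul(Add(-5, Mul(-3, 1)), Pow(Add(-4, -4), 2)), -5) = Mul(Mul(Add(-5, -3), Pow(-8, 2)), -5) = Mul(Mul(-8, 64), -5) = Mul(-512, -5) = 2560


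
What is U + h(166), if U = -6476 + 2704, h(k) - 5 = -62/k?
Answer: -312692/83 ≈ -3767.4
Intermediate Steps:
h(k) = 5 - 62/k
U = -3772
U + h(166) = -3772 + (5 - 62/166) = -3772 + (5 - 62*1/166) = -3772 + (5 - 31/83) = -3772 + 384/83 = -312692/83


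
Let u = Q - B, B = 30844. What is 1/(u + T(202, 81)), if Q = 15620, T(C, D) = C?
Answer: -1/15022 ≈ -6.6569e-5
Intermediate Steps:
u = -15224 (u = 15620 - 1*30844 = 15620 - 30844 = -15224)
1/(u + T(202, 81)) = 1/(-15224 + 202) = 1/(-15022) = -1/15022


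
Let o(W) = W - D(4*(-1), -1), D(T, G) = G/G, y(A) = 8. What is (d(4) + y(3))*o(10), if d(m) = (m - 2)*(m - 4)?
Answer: 72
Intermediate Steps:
D(T, G) = 1
d(m) = (-4 + m)*(-2 + m) (d(m) = (-2 + m)*(-4 + m) = (-4 + m)*(-2 + m))
o(W) = -1 + W (o(W) = W - 1*1 = W - 1 = -1 + W)
(d(4) + y(3))*o(10) = ((8 + 4² - 6*4) + 8)*(-1 + 10) = ((8 + 16 - 24) + 8)*9 = (0 + 8)*9 = 8*9 = 72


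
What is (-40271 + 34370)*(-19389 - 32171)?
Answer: 304255560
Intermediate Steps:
(-40271 + 34370)*(-19389 - 32171) = -5901*(-51560) = 304255560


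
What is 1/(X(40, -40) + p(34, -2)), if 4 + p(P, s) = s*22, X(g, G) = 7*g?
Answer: 1/232 ≈ 0.0043103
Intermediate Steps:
p(P, s) = -4 + 22*s (p(P, s) = -4 + s*22 = -4 + 22*s)
1/(X(40, -40) + p(34, -2)) = 1/(7*40 + (-4 + 22*(-2))) = 1/(280 + (-4 - 44)) = 1/(280 - 48) = 1/232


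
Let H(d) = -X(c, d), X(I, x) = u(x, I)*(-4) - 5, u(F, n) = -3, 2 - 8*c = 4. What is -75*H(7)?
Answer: 525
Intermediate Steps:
c = -1/4 (c = 1/4 - 1/8*4 = 1/4 - 1/2 = -1/4 ≈ -0.25000)
X(I, x) = 7 (X(I, x) = -3*(-4) - 5 = 12 - 5 = 7)
H(d) = -7 (H(d) = -1*7 = -7)
-75*H(7) = -75*(-7) = 525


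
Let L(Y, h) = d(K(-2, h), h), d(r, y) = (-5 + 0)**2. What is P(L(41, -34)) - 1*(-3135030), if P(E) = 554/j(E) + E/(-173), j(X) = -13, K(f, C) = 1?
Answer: 7050586303/2249 ≈ 3.1350e+6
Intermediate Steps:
d(r, y) = 25 (d(r, y) = (-5)**2 = 25)
L(Y, h) = 25
P(E) = -554/13 - E/173 (P(E) = 554/(-13) + E/(-173) = 554*(-1/13) + E*(-1/173) = -554/13 - E/173)
P(L(41, -34)) - 1*(-3135030) = (-554/13 - 1/173*25) - 1*(-3135030) = (-554/13 - 25/173) + 3135030 = -96167/2249 + 3135030 = 7050586303/2249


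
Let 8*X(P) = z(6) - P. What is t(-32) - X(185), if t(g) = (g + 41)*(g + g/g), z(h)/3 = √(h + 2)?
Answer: -2047/8 - 3*√2/4 ≈ -256.94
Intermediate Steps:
z(h) = 3*√(2 + h) (z(h) = 3*√(h + 2) = 3*√(2 + h))
t(g) = (1 + g)*(41 + g) (t(g) = (41 + g)*(g + 1) = (41 + g)*(1 + g) = (1 + g)*(41 + g))
X(P) = -P/8 + 3*√2/4 (X(P) = (3*√(2 + 6) - P)/8 = (3*√8 - P)/8 = (3*(2*√2) - P)/8 = (6*√2 - P)/8 = (-P + 6*√2)/8 = -P/8 + 3*√2/4)
t(-32) - X(185) = (41 + (-32)² + 42*(-32)) - (-⅛*185 + 3*√2/4) = (41 + 1024 - 1344) - (-185/8 + 3*√2/4) = -279 + (185/8 - 3*√2/4) = -2047/8 - 3*√2/4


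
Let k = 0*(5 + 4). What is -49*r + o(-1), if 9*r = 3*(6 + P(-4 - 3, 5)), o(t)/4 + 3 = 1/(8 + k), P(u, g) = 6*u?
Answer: 1153/2 ≈ 576.50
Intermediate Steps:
k = 0 (k = 0*9 = 0)
o(t) = -23/2 (o(t) = -12 + 4/(8 + 0) = -12 + 4/8 = -12 + 4*(⅛) = -12 + ½ = -23/2)
r = -12 (r = (3*(6 + 6*(-4 - 3)))/9 = (3*(6 + 6*(-7)))/9 = (3*(6 - 42))/9 = (3*(-36))/9 = (⅑)*(-108) = -12)
-49*r + o(-1) = -49*(-12) - 23/2 = 588 - 23/2 = 1153/2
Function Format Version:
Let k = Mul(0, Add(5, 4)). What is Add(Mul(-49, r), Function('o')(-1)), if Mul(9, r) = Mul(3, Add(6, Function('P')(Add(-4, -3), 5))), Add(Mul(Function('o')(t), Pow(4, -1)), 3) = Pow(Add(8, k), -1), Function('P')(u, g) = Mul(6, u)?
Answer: Rational(1153, 2) ≈ 576.50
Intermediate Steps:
k = 0 (k = Mul(0, 9) = 0)
Function('o')(t) = Rational(-23, 2) (Function('o')(t) = Add(-12, Mul(4, Pow(Add(8, 0), -1))) = Add(-12, Mul(4, Pow(8, -1))) = Add(-12, Mul(4, Rational(1, 8))) = Add(-12, Rational(1, 2)) = Rational(-23, 2))
r = -12 (r = Mul(Rational(1, 9), Mul(3, Add(6, Mul(6, Add(-4, -3))))) = Mul(Rational(1, 9), Mul(3, Add(6, Mul(6, -7)))) = Mul(Rational(1, 9), Mul(3, Add(6, -42))) = Mul(Rational(1, 9), Mul(3, -36)) = Mul(Rational(1, 9), -108) = -12)
Add(Mul(-49, r), Function('o')(-1)) = Add(Mul(-49, -12), Rational(-23, 2)) = Add(588, Rational(-23, 2)) = Rational(1153, 2)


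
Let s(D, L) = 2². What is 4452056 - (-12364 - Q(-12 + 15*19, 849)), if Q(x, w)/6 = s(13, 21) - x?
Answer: 4462806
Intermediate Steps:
s(D, L) = 4
Q(x, w) = 24 - 6*x (Q(x, w) = 6*(4 - x) = 24 - 6*x)
4452056 - (-12364 - Q(-12 + 15*19, 849)) = 4452056 - (-12364 - (24 - 6*(-12 + 15*19))) = 4452056 - (-12364 - (24 - 6*(-12 + 285))) = 4452056 - (-12364 - (24 - 6*273)) = 4452056 - (-12364 - (24 - 1638)) = 4452056 - (-12364 - 1*(-1614)) = 4452056 - (-12364 + 1614) = 4452056 - 1*(-10750) = 4452056 + 10750 = 4462806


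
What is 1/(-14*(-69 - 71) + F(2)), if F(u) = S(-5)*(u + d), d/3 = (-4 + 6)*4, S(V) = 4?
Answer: 1/2064 ≈ 0.00048450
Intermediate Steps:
d = 24 (d = 3*((-4 + 6)*4) = 3*(2*4) = 3*8 = 24)
F(u) = 96 + 4*u (F(u) = 4*(u + 24) = 4*(24 + u) = 96 + 4*u)
1/(-14*(-69 - 71) + F(2)) = 1/(-14*(-69 - 71) + (96 + 4*2)) = 1/(-14*(-140) + (96 + 8)) = 1/(1960 + 104) = 1/2064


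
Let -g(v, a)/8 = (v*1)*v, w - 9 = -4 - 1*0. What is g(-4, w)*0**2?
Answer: 0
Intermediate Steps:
w = 5 (w = 9 + (-4 - 1*0) = 9 + (-4 + 0) = 9 - 4 = 5)
g(v, a) = -8*v**2 (g(v, a) = -8*v*1*v = -8*v*v = -8*v**2)
g(-4, w)*0**2 = -8*(-4)**2*0**2 = -8*16*0 = -128*0 = 0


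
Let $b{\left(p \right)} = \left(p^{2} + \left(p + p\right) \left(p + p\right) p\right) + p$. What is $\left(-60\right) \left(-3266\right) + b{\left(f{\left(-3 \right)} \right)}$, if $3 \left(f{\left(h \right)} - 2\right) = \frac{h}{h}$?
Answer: $\frac{5292502}{27} \approx 1.9602 \cdot 10^{5}$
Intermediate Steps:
$f{\left(h \right)} = \frac{7}{3}$ ($f{\left(h \right)} = 2 + \frac{h \frac{1}{h}}{3} = 2 + \frac{1}{3} \cdot 1 = 2 + \frac{1}{3} = \frac{7}{3}$)
$b{\left(p \right)} = p + p^{2} + 4 p^{3}$ ($b{\left(p \right)} = \left(p^{2} + 2 p 2 p p\right) + p = \left(p^{2} + 4 p^{2} p\right) + p = \left(p^{2} + 4 p^{3}\right) + p = p + p^{2} + 4 p^{3}$)
$\left(-60\right) \left(-3266\right) + b{\left(f{\left(-3 \right)} \right)} = \left(-60\right) \left(-3266\right) + \frac{7 \left(1 + \frac{7}{3} + 4 \left(\frac{7}{3}\right)^{2}\right)}{3} = 195960 + \frac{7 \left(1 + \frac{7}{3} + 4 \cdot \frac{49}{9}\right)}{3} = 195960 + \frac{7 \left(1 + \frac{7}{3} + \frac{196}{9}\right)}{3} = 195960 + \frac{7}{3} \cdot \frac{226}{9} = 195960 + \frac{1582}{27} = \frac{5292502}{27}$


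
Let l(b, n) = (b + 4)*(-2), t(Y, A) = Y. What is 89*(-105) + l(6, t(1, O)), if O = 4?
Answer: -9365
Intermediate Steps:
l(b, n) = -8 - 2*b (l(b, n) = (4 + b)*(-2) = -8 - 2*b)
89*(-105) + l(6, t(1, O)) = 89*(-105) + (-8 - 2*6) = -9345 + (-8 - 12) = -9345 - 20 = -9365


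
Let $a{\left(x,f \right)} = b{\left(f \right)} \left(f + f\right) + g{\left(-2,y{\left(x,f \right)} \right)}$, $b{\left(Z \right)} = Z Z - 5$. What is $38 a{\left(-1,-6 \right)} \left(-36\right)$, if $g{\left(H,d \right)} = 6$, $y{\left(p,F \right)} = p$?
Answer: $500688$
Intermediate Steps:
$b{\left(Z \right)} = -5 + Z^{2}$ ($b{\left(Z \right)} = Z^{2} - 5 = -5 + Z^{2}$)
$a{\left(x,f \right)} = 6 + 2 f \left(-5 + f^{2}\right)$ ($a{\left(x,f \right)} = \left(-5 + f^{2}\right) \left(f + f\right) + 6 = \left(-5 + f^{2}\right) 2 f + 6 = 2 f \left(-5 + f^{2}\right) + 6 = 6 + 2 f \left(-5 + f^{2}\right)$)
$38 a{\left(-1,-6 \right)} \left(-36\right) = 38 \left(6 + 2 \left(-6\right) \left(-5 + \left(-6\right)^{2}\right)\right) \left(-36\right) = 38 \left(6 + 2 \left(-6\right) \left(-5 + 36\right)\right) \left(-36\right) = 38 \left(6 + 2 \left(-6\right) 31\right) \left(-36\right) = 38 \left(6 - 372\right) \left(-36\right) = 38 \left(-366\right) \left(-36\right) = \left(-13908\right) \left(-36\right) = 500688$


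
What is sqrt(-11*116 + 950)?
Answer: I*sqrt(326) ≈ 18.055*I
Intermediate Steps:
sqrt(-11*116 + 950) = sqrt(-1276 + 950) = sqrt(-326) = I*sqrt(326)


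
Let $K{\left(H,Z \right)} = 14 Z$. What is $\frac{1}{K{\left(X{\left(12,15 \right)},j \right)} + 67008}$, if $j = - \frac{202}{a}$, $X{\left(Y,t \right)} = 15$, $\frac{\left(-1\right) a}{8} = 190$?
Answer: $\frac{380}{25463747} \approx 1.4923 \cdot 10^{-5}$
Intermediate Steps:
$a = -1520$ ($a = \left(-8\right) 190 = -1520$)
$j = \frac{101}{760}$ ($j = - \frac{202}{-1520} = \left(-202\right) \left(- \frac{1}{1520}\right) = \frac{101}{760} \approx 0.13289$)
$\frac{1}{K{\left(X{\left(12,15 \right)},j \right)} + 67008} = \frac{1}{14 \cdot \frac{101}{760} + 67008} = \frac{1}{\frac{707}{380} + 67008} = \frac{1}{\frac{25463747}{380}} = \frac{380}{25463747}$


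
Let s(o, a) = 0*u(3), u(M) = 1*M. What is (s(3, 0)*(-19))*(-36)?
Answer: 0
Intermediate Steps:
u(M) = M
s(o, a) = 0 (s(o, a) = 0*3 = 0)
(s(3, 0)*(-19))*(-36) = (0*(-19))*(-36) = 0*(-36) = 0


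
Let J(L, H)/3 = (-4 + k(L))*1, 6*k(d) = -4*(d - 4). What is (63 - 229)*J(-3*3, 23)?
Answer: -2324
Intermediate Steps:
k(d) = 8/3 - 2*d/3 (k(d) = (-4*(d - 4))/6 = (-4*(-4 + d))/6 = (16 - 4*d)/6 = 8/3 - 2*d/3)
J(L, H) = -4 - 2*L (J(L, H) = 3*((-4 + (8/3 - 2*L/3))*1) = 3*((-4/3 - 2*L/3)*1) = 3*(-4/3 - 2*L/3) = -4 - 2*L)
(63 - 229)*J(-3*3, 23) = (63 - 229)*(-4 - (-6)*3) = -166*(-4 - 2*(-9)) = -166*(-4 + 18) = -166*14 = -2324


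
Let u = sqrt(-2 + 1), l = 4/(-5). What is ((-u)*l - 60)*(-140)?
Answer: 8400 - 112*I ≈ 8400.0 - 112.0*I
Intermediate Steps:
l = -4/5 (l = 4*(-1/5) = -4/5 ≈ -0.80000)
u = I (u = sqrt(-1) = I ≈ 1.0*I)
((-u)*l - 60)*(-140) = (-I*(-4/5) - 60)*(-140) = (4*I/5 - 60)*(-140) = (-60 + 4*I/5)*(-140) = 8400 - 112*I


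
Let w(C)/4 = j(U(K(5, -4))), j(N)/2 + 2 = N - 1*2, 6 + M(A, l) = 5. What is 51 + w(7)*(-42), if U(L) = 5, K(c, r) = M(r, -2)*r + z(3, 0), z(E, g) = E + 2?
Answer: -285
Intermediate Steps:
z(E, g) = 2 + E
M(A, l) = -1 (M(A, l) = -6 + 5 = -1)
K(c, r) = 5 - r (K(c, r) = -r + (2 + 3) = -r + 5 = 5 - r)
j(N) = -8 + 2*N (j(N) = -4 + 2*(N - 1*2) = -4 + 2*(N - 2) = -4 + 2*(-2 + N) = -4 + (-4 + 2*N) = -8 + 2*N)
w(C) = 8 (w(C) = 4*(-8 + 2*5) = 4*(-8 + 10) = 4*2 = 8)
51 + w(7)*(-42) = 51 + 8*(-42) = 51 - 336 = -285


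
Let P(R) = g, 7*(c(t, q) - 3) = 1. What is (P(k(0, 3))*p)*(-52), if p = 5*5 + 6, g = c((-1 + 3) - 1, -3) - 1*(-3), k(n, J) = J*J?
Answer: -69316/7 ≈ -9902.3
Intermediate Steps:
k(n, J) = J²
c(t, q) = 22/7 (c(t, q) = 3 + (⅐)*1 = 3 + ⅐ = 22/7)
g = 43/7 (g = 22/7 - 1*(-3) = 22/7 + 3 = 43/7 ≈ 6.1429)
P(R) = 43/7
p = 31 (p = 25 + 6 = 31)
(P(k(0, 3))*p)*(-52) = ((43/7)*31)*(-52) = (1333/7)*(-52) = -69316/7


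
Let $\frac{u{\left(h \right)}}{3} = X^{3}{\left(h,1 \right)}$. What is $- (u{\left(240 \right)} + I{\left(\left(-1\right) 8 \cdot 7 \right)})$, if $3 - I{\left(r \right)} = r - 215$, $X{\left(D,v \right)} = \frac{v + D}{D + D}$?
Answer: $- \frac{10114733521}{36864000} \approx -274.38$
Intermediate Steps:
$X{\left(D,v \right)} = \frac{D + v}{2 D}$
$I{\left(r \right)} = 218 - r$ ($I{\left(r \right)} = 3 - \left(r - 215\right) = 3 - \left(-215 + r\right) = 218 - r$)
$u{\left(h \right)} = \frac{3 \left(1 + h\right)^{3}}{8 h^{3}}$ ($u{\left(h \right)} = 3 \left(\frac{h + 1}{2 h}\right)^{3} = 3 \left(\frac{1 + h}{2 h}\right)^{3} = 3 \frac{\left(1 + h\right)^{3}}{8 h^{3}} = \frac{3 \left(1 + h\right)^{3}}{8 h^{3}}$)
$- (u{\left(240 \right)} + I{\left(\left(-1\right) 8 \cdot 7 \right)}) = - (\frac{3 \left(1 + 240\right)^{3}}{8 \cdot 13824000} + \left(218 - \left(-1\right) 8 \cdot 7\right)) = - (\frac{3}{8} \cdot \frac{1}{13824000} \cdot 241^{3} + \left(218 - \left(-8\right) 7\right)) = - (\frac{3}{8} \cdot \frac{1}{13824000} \cdot 13997521 + \left(218 - -56\right)) = - (\frac{13997521}{36864000} + \left(218 + 56\right)) = - (\frac{13997521}{36864000} + 274) = \left(-1\right) \frac{10114733521}{36864000} = - \frac{10114733521}{36864000}$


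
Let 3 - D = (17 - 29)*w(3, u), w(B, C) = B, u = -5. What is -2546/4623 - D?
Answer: -2729/69 ≈ -39.551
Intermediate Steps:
D = 39 (D = 3 - (17 - 29)*3 = 3 - (-12)*3 = 3 - 1*(-36) = 3 + 36 = 39)
-2546/4623 - D = -2546/4623 - 1*39 = -2546*1/4623 - 39 = -38/69 - 39 = -2729/69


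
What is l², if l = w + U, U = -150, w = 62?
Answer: 7744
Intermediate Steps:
l = -88 (l = 62 - 150 = -88)
l² = (-88)² = 7744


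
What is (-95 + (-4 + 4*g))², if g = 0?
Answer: 9801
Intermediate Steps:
(-95 + (-4 + 4*g))² = (-95 + (-4 + 4*0))² = (-95 + (-4 + 0))² = (-95 - 4)² = (-99)² = 9801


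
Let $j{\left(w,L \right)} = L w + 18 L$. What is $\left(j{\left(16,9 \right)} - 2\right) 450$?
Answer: $136800$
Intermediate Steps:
$j{\left(w,L \right)} = 18 L + L w$
$\left(j{\left(16,9 \right)} - 2\right) 450 = \left(9 \left(18 + 16\right) - 2\right) 450 = \left(9 \cdot 34 - 2\right) 450 = \left(306 - 2\right) 450 = 304 \cdot 450 = 136800$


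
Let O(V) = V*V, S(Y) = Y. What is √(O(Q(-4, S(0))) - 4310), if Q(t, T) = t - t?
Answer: I*√4310 ≈ 65.651*I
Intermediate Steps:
Q(t, T) = 0
O(V) = V²
√(O(Q(-4, S(0))) - 4310) = √(0² - 4310) = √(0 - 4310) = √(-4310) = I*√4310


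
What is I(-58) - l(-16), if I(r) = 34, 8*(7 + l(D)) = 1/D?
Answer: 5249/128 ≈ 41.008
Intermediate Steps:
l(D) = -7 + 1/(8*D)
I(-58) - l(-16) = 34 - (-7 + (⅛)/(-16)) = 34 - (-7 + (⅛)*(-1/16)) = 34 - (-7 - 1/128) = 34 - 1*(-897/128) = 34 + 897/128 = 5249/128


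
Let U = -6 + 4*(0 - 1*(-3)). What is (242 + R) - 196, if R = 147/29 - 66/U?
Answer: 1162/29 ≈ 40.069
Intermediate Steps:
U = 6 (U = -6 + 4*(0 + 3) = -6 + 4*3 = -6 + 12 = 6)
R = -172/29 (R = 147/29 - 66/6 = 147*(1/29) - 66*⅙ = 147/29 - 11 = -172/29 ≈ -5.9310)
(242 + R) - 196 = (242 - 172/29) - 196 = 6846/29 - 196 = 1162/29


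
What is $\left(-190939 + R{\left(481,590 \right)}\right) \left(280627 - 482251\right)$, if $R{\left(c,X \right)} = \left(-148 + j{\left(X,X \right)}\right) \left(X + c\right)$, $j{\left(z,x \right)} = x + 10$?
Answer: $-59106680472$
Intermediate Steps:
$j{\left(z,x \right)} = 10 + x$
$R{\left(c,X \right)} = \left(-138 + X\right) \left(X + c\right)$ ($R{\left(c,X \right)} = \left(-148 + \left(10 + X\right)\right) \left(X + c\right) = \left(-138 + X\right) \left(X + c\right)$)
$\left(-190939 + R{\left(481,590 \right)}\right) \left(280627 - 482251\right) = \left(-190939 + \left(590^{2} - 81420 - 66378 + 590 \cdot 481\right)\right) \left(280627 - 482251\right) = \left(-190939 + \left(348100 - 81420 - 66378 + 283790\right)\right) \left(-201624\right) = \left(-190939 + 484092\right) \left(-201624\right) = 293153 \left(-201624\right) = -59106680472$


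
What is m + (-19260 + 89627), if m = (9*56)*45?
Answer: 93047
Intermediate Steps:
m = 22680 (m = 504*45 = 22680)
m + (-19260 + 89627) = 22680 + (-19260 + 89627) = 22680 + 70367 = 93047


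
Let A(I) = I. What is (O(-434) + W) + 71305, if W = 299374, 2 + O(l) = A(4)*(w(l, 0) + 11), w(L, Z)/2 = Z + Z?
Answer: 370721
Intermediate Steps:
w(L, Z) = 4*Z (w(L, Z) = 2*(Z + Z) = 2*(2*Z) = 4*Z)
O(l) = 42 (O(l) = -2 + 4*(4*0 + 11) = -2 + 4*(0 + 11) = -2 + 4*11 = -2 + 44 = 42)
(O(-434) + W) + 71305 = (42 + 299374) + 71305 = 299416 + 71305 = 370721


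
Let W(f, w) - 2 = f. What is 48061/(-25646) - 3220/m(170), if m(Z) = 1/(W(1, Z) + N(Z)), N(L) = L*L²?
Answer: -405716377348421/25646 ≈ -1.5820e+10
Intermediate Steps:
W(f, w) = 2 + f
N(L) = L³
m(Z) = 1/(3 + Z³) (m(Z) = 1/((2 + 1) + Z³) = 1/(3 + Z³))
48061/(-25646) - 3220/m(170) = 48061/(-25646) - 3220/(1/(3 + 170³)) = 48061*(-1/25646) - 3220/(1/(3 + 4913000)) = -48061/25646 - 3220/(1/4913003) = -48061/25646 - 3220/1/4913003 = -48061/25646 - 3220*4913003 = -48061/25646 - 15819869660 = -405716377348421/25646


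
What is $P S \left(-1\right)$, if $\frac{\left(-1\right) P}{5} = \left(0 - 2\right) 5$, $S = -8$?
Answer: $400$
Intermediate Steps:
$P = 50$ ($P = - 5 \left(0 - 2\right) 5 = - 5 \left(\left(-2\right) 5\right) = \left(-5\right) \left(-10\right) = 50$)
$P S \left(-1\right) = 50 \left(-8\right) \left(-1\right) = \left(-400\right) \left(-1\right) = 400$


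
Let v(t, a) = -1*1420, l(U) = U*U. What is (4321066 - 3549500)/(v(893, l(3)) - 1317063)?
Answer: -771566/1318483 ≈ -0.58519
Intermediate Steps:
l(U) = U**2
v(t, a) = -1420
(4321066 - 3549500)/(v(893, l(3)) - 1317063) = (4321066 - 3549500)/(-1420 - 1317063) = 771566/(-1318483) = 771566*(-1/1318483) = -771566/1318483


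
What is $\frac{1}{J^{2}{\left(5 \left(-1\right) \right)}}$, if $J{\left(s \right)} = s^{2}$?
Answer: $\frac{1}{625} \approx 0.0016$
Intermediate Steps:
$\frac{1}{J^{2}{\left(5 \left(-1\right) \right)}} = \frac{1}{\left(\left(5 \left(-1\right)\right)^{2}\right)^{2}} = \frac{1}{\left(\left(-5\right)^{2}\right)^{2}} = \frac{1}{25^{2}} = \frac{1}{625}$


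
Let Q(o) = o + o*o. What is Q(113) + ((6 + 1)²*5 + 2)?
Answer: 13129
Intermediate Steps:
Q(o) = o + o²
Q(113) + ((6 + 1)²*5 + 2) = 113*(1 + 113) + ((6 + 1)²*5 + 2) = 113*114 + (7²*5 + 2) = 12882 + (49*5 + 2) = 12882 + (245 + 2) = 12882 + 247 = 13129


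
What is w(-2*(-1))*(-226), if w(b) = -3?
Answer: 678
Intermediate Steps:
w(-2*(-1))*(-226) = -3*(-226) = 678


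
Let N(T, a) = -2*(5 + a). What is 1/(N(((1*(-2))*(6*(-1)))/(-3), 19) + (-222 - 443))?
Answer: -1/713 ≈ -0.0014025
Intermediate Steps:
N(T, a) = -10 - 2*a
1/(N(((1*(-2))*(6*(-1)))/(-3), 19) + (-222 - 443)) = 1/((-10 - 2*19) + (-222 - 443)) = 1/((-10 - 38) - 665) = 1/(-48 - 665) = 1/(-713) = -1/713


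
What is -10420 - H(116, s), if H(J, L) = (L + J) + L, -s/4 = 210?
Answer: -8856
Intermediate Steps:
s = -840 (s = -4*210 = -840)
H(J, L) = J + 2*L (H(J, L) = (J + L) + L = J + 2*L)
-10420 - H(116, s) = -10420 - (116 + 2*(-840)) = -10420 - (116 - 1680) = -10420 - 1*(-1564) = -10420 + 1564 = -8856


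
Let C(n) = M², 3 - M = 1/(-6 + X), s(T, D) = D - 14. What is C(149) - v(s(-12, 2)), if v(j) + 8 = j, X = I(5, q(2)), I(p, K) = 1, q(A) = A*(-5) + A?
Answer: 756/25 ≈ 30.240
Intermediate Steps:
q(A) = -4*A (q(A) = -5*A + A = -4*A)
s(T, D) = -14 + D
X = 1
M = 16/5 (M = 3 - 1/(-6 + 1) = 3 - 1/(-5) = 3 - 1*(-⅕) = 3 + ⅕ = 16/5 ≈ 3.2000)
v(j) = -8 + j
C(n) = 256/25 (C(n) = (16/5)² = 256/25)
C(149) - v(s(-12, 2)) = 256/25 - (-8 + (-14 + 2)) = 256/25 - (-8 - 12) = 256/25 - 1*(-20) = 256/25 + 20 = 756/25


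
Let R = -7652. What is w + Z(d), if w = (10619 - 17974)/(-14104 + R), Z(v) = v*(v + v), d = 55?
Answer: 131631155/21756 ≈ 6050.3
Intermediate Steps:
Z(v) = 2*v² (Z(v) = v*(2*v) = 2*v²)
w = 7355/21756 (w = (10619 - 17974)/(-14104 - 7652) = -7355/(-21756) = -7355*(-1/21756) = 7355/21756 ≈ 0.33807)
w + Z(d) = 7355/21756 + 2*55² = 7355/21756 + 2*3025 = 7355/21756 + 6050 = 131631155/21756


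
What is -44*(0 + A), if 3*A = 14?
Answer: -616/3 ≈ -205.33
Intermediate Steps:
A = 14/3 (A = (1/3)*14 = 14/3 ≈ 4.6667)
-44*(0 + A) = -44*(0 + 14/3) = -44*14/3 = -616/3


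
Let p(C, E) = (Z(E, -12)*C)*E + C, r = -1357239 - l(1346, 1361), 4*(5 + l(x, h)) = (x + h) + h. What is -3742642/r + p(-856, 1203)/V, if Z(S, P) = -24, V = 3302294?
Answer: 22963271768162/2242672063897 ≈ 10.239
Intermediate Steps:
l(x, h) = -5 + h/2 + x/4 (l(x, h) = -5 + ((x + h) + h)/4 = -5 + ((h + x) + h)/4 = -5 + (x + 2*h)/4 = -5 + (h/2 + x/4) = -5 + h/2 + x/4)
r = -1358251 (r = -1357239 - (-5 + (½)*1361 + (¼)*1346) = -1357239 - (-5 + 1361/2 + 673/2) = -1357239 - 1*1012 = -1357239 - 1012 = -1358251)
p(C, E) = C - 24*C*E (p(C, E) = (-24*C)*E + C = -24*C*E + C = C - 24*C*E)
-3742642/r + p(-856, 1203)/V = -3742642/(-1358251) - 856*(1 - 24*1203)/3302294 = -3742642*(-1/1358251) - 856*(1 - 28872)*(1/3302294) = 3742642/1358251 - 856*(-28871)*(1/3302294) = 3742642/1358251 + 24713576*(1/3302294) = 3742642/1358251 + 12356788/1651147 = 22963271768162/2242672063897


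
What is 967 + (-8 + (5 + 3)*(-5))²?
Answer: 3271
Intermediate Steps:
967 + (-8 + (5 + 3)*(-5))² = 967 + (-8 + 8*(-5))² = 967 + (-8 - 40)² = 967 + (-48)² = 967 + 2304 = 3271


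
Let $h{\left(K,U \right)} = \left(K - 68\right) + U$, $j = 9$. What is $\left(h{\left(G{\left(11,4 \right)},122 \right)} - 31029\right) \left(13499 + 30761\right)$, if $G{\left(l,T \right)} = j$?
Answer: $-1370555160$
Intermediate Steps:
$G{\left(l,T \right)} = 9$
$h{\left(K,U \right)} = -68 + K + U$ ($h{\left(K,U \right)} = \left(-68 + K\right) + U = -68 + K + U$)
$\left(h{\left(G{\left(11,4 \right)},122 \right)} - 31029\right) \left(13499 + 30761\right) = \left(\left(-68 + 9 + 122\right) - 31029\right) \left(13499 + 30761\right) = \left(63 - 31029\right) 44260 = \left(-30966\right) 44260 = -1370555160$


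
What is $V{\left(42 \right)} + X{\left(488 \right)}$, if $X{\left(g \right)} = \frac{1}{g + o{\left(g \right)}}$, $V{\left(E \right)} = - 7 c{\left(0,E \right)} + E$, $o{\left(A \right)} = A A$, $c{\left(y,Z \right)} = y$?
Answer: $\frac{10022545}{238632} \approx 42.0$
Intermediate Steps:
$o{\left(A \right)} = A^{2}$
$V{\left(E \right)} = E$ ($V{\left(E \right)} = \left(-7\right) 0 + E = 0 + E = E$)
$X{\left(g \right)} = \frac{1}{g + g^{2}}$
$V{\left(42 \right)} + X{\left(488 \right)} = 42 + \frac{1}{488 \left(1 + 488\right)} = 42 + \frac{1}{488 \cdot 489} = 42 + \frac{1}{488} \cdot \frac{1}{489} = 42 + \frac{1}{238632} = \frac{10022545}{238632}$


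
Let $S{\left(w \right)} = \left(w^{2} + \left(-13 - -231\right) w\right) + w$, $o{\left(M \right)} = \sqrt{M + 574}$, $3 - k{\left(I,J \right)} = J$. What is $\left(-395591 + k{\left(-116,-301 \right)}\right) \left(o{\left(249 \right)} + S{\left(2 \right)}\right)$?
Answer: $-174716854 - 395287 \sqrt{823} \approx -1.8606 \cdot 10^{8}$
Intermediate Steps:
$k{\left(I,J \right)} = 3 - J$
$o{\left(M \right)} = \sqrt{574 + M}$
$S{\left(w \right)} = w^{2} + 219 w$ ($S{\left(w \right)} = \left(w^{2} + \left(-13 + 231\right) w\right) + w = \left(w^{2} + 218 w\right) + w = w^{2} + 219 w$)
$\left(-395591 + k{\left(-116,-301 \right)}\right) \left(o{\left(249 \right)} + S{\left(2 \right)}\right) = \left(-395591 + \left(3 - -301\right)\right) \left(\sqrt{574 + 249} + 2 \left(219 + 2\right)\right) = \left(-395591 + \left(3 + 301\right)\right) \left(\sqrt{823} + 2 \cdot 221\right) = \left(-395591 + 304\right) \left(\sqrt{823} + 442\right) = - 395287 \left(442 + \sqrt{823}\right) = -174716854 - 395287 \sqrt{823}$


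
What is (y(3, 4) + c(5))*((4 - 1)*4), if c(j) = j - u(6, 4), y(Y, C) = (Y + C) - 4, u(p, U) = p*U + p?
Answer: -264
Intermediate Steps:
u(p, U) = p + U*p (u(p, U) = U*p + p = p + U*p)
y(Y, C) = -4 + C + Y (y(Y, C) = (C + Y) - 4 = -4 + C + Y)
c(j) = -30 + j (c(j) = j - 6*(1 + 4) = j - 6*5 = j - 1*30 = j - 30 = -30 + j)
(y(3, 4) + c(5))*((4 - 1)*4) = ((-4 + 4 + 3) + (-30 + 5))*((4 - 1)*4) = (3 - 25)*(3*4) = -22*12 = -264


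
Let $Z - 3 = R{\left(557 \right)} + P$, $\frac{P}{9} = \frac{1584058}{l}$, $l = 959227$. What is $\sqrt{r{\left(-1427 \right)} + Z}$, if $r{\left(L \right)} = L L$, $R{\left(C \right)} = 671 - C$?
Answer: $\frac{2 \sqrt{468445278495252607}}{959227} \approx 1427.0$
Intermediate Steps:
$r{\left(L \right)} = L^{2}$
$P = \frac{14256522}{959227}$ ($P = 9 \cdot \frac{1584058}{959227} = \frac{14256522}{959227} \approx 14.863$)
$Z = \frac{126486081}{959227}$ ($Z = 3 + \left(\left(671 - 557\right) + \frac{14256522}{959227}\right) = 3 + \left(114 + \frac{14256522}{959227}\right) = 3 + \frac{123608400}{959227} = \frac{126486081}{959227} \approx 131.86$)
$\sqrt{r{\left(-1427 \right)} + Z} = \sqrt{\left(-1427\right)^{2} + \frac{126486081}{959227}} = \sqrt{2036329 + \frac{126486081}{959227}} = \sqrt{\frac{1953428243764}{959227}} = \frac{2 \sqrt{468445278495252607}}{959227}$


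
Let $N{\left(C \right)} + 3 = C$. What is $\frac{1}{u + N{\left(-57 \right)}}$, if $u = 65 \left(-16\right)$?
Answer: $- \frac{1}{1100} \approx -0.00090909$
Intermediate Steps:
$N{\left(C \right)} = -3 + C$
$u = -1040$
$\frac{1}{u + N{\left(-57 \right)}} = \frac{1}{-1040 - 60} = \frac{1}{-1100} = - \frac{1}{1100}$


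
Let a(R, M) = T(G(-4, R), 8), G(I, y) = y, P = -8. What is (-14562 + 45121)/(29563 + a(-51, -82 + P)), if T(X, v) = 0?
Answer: 30559/29563 ≈ 1.0337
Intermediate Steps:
a(R, M) = 0
(-14562 + 45121)/(29563 + a(-51, -82 + P)) = (-14562 + 45121)/(29563 + 0) = 30559/29563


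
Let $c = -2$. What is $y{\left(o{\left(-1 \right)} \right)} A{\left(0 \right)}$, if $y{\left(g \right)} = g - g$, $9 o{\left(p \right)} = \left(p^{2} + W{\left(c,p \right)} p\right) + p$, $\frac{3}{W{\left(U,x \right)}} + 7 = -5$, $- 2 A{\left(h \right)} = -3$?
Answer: $0$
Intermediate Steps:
$A{\left(h \right)} = \frac{3}{2}$ ($A{\left(h \right)} = \left(- \frac{1}{2}\right) \left(-3\right) = \frac{3}{2}$)
$W{\left(U,x \right)} = - \frac{1}{4}$ ($W{\left(U,x \right)} = \frac{3}{-7 - 5} = \frac{3}{-12} = 3 \left(- \frac{1}{12}\right) = - \frac{1}{4}$)
$o{\left(p \right)} = \frac{p^{2}}{9} + \frac{p}{12}$ ($o{\left(p \right)} = \frac{\left(p^{2} - \frac{p}{4}\right) + p}{9} = \frac{p^{2} + \frac{3 p}{4}}{9} = \frac{p^{2}}{9} + \frac{p}{12}$)
$y{\left(g \right)} = 0$
$y{\left(o{\left(-1 \right)} \right)} A{\left(0 \right)} = 0 \cdot \frac{3}{2} = 0$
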